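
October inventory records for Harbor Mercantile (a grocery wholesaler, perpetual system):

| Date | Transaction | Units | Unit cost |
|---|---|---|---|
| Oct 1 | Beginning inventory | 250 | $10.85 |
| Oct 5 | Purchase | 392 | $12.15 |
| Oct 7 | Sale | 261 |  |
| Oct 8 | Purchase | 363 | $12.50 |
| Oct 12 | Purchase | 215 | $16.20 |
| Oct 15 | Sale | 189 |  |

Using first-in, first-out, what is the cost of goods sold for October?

Oct 7, 261 sold [FIFO — oldest first]: 250 @ $10.85 + 11 @ $12.15 = $2,846.15
Oct 15, 189 sold [FIFO — oldest first]: 189 @ $12.15 = $2,296.35
Total COGS = $2,846.15 + $2,296.35 = $5,142.50
Ending inventory: 192 @ $12.15 + 363 @ $12.50 + 215 @ $16.20 = $10,353.30
Check: goods available $15,495.80 = COGS $5,142.50 + ending $10,353.30

COGS = $5,142.50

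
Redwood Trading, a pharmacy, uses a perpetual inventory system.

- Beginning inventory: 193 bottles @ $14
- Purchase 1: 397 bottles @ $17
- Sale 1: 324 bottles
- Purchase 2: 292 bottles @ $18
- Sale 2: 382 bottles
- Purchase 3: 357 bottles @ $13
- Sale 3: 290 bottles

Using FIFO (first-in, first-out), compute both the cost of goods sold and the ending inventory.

COGS = $16,189; ending inventory = $3,159

Sale 1 (324) [FIFO — oldest first]: 193 @ $14 + 131 @ $17 = $4,929
Sale 2 (382) [FIFO — oldest first]: 266 @ $17 + 116 @ $18 = $6,610
Sale 3 (290) [FIFO — oldest first]: 176 @ $18 + 114 @ $13 = $4,650
Total COGS = $4,929 + $6,610 + $4,650 = $16,189
Ending inventory: 243 @ $13 = $3,159
Check: goods available $19,348 = COGS $16,189 + ending $3,159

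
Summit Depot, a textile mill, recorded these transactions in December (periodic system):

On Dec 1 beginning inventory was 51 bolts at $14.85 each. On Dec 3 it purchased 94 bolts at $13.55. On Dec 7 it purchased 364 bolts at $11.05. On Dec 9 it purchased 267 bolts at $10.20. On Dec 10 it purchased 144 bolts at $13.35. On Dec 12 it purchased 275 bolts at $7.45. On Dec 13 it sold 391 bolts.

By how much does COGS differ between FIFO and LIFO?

FIFO COGS: 51 @ $14.85 + 94 @ $13.55 + 246 @ $11.05 = $4,749.35
LIFO COGS: 275 @ $7.45 + 116 @ $13.35 = $3,597.35
Difference = |$4,749.35 − $3,597.35| = $1,152.00

$1,152.00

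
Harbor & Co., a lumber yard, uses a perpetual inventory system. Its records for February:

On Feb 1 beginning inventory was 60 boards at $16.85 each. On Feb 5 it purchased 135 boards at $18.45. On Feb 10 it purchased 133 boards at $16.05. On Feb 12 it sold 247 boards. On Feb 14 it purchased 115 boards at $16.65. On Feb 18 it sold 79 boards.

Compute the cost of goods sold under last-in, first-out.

COGS = $5,553.30

Feb 12, 247 sold [LIFO — newest first]: 133 @ $16.05 + 114 @ $18.45 = $4,237.95
Feb 18, 79 sold [LIFO — newest first]: 79 @ $16.65 = $1,315.35
Total COGS = $4,237.95 + $1,315.35 = $5,553.30
Ending inventory: 60 @ $16.85 + 21 @ $18.45 + 36 @ $16.65 = $1,997.85
Check: goods available $7,551.15 = COGS $5,553.30 + ending $1,997.85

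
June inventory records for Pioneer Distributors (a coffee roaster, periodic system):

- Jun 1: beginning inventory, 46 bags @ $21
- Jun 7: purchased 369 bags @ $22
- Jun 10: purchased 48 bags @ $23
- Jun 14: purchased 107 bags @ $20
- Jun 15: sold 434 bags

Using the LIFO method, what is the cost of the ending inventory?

Ending inventory = $2,946

Jun 15, 434 sold [LIFO — newest first]: 107 @ $20 + 48 @ $23 + 279 @ $22 = $9,382
Ending inventory: 46 @ $21 + 90 @ $22 = $2,946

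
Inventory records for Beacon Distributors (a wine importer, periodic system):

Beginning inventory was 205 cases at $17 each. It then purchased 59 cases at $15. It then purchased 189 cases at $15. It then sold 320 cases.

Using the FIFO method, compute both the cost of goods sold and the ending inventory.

Sale 1 (320) [FIFO — oldest first]: 205 @ $17 + 59 @ $15 + 56 @ $15 = $5,210
Ending inventory: 133 @ $15 = $1,995
Check: goods available $7,205 = COGS $5,210 + ending $1,995

COGS = $5,210; ending inventory = $1,995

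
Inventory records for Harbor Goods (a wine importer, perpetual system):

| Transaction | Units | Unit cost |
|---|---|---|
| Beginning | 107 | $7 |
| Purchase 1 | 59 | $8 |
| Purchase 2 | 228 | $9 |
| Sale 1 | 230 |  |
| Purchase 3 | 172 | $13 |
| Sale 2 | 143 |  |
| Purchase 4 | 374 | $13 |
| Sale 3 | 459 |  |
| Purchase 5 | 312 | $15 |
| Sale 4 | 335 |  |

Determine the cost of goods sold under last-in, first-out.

Sale 1 (230) [LIFO — newest first]: 228 @ $9 + 2 @ $8 = $2,068
Sale 2 (143) [LIFO — newest first]: 143 @ $13 = $1,859
Sale 3 (459) [LIFO — newest first]: 374 @ $13 + 29 @ $13 + 56 @ $8 = $5,687
Sale 4 (335) [LIFO — newest first]: 312 @ $15 + 1 @ $8 + 22 @ $7 = $4,842
Total COGS = $2,068 + $1,859 + $5,687 + $4,842 = $14,456
Ending inventory: 85 @ $7 = $595

COGS = $14,456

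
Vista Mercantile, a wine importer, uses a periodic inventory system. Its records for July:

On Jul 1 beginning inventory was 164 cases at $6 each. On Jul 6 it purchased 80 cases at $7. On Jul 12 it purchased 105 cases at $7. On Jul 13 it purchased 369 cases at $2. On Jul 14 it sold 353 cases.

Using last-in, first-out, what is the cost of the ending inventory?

Ending inventory = $2,311

Jul 14, 353 sold [LIFO — newest first]: 353 @ $2 = $706
Ending inventory: 164 @ $6 + 80 @ $7 + 105 @ $7 + 16 @ $2 = $2,311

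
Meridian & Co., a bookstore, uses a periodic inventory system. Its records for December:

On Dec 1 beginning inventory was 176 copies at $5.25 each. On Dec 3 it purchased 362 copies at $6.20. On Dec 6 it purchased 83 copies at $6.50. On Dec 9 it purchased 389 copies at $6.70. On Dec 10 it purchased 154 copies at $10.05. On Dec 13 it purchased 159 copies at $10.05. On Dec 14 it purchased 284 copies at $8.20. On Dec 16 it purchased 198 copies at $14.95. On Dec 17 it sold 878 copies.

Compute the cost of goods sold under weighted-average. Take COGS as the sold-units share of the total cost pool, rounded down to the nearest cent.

COGS = $7,174.18

Dec 17, sell 878: 878/1805 × $14,748.75 → $7,174.18
Ending inventory (cost pool remaining) = $7,574.57
Check: goods available $14,748.75 = COGS $7,174.18 + ending $7,574.57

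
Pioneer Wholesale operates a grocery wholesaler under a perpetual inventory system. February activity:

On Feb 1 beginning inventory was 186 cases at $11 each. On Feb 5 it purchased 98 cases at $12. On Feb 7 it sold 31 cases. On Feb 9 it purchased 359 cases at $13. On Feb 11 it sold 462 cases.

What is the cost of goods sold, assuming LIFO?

Feb 7, 31 sold [LIFO — newest first]: 31 @ $12 = $372
Feb 11, 462 sold [LIFO — newest first]: 359 @ $13 + 67 @ $12 + 36 @ $11 = $5,867
Total COGS = $372 + $5,867 = $6,239
Ending inventory: 150 @ $11 = $1,650

COGS = $6,239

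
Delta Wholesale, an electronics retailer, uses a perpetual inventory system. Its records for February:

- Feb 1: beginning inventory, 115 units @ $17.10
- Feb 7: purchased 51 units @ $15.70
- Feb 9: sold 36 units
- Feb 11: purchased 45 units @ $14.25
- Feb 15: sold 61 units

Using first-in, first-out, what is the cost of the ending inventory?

Ending inventory = $1,749.75

Feb 9, 36 sold [FIFO — oldest first]: 36 @ $17.10 = $615.60
Feb 15, 61 sold [FIFO — oldest first]: 61 @ $17.10 = $1,043.10
Total COGS = $615.60 + $1,043.10 = $1,658.70
Ending inventory: 18 @ $17.10 + 51 @ $15.70 + 45 @ $14.25 = $1,749.75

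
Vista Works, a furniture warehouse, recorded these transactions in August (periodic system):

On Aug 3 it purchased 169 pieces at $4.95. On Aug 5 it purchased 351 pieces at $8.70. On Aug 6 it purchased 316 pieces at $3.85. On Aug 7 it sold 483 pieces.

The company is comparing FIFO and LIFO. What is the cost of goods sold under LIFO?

FIFO COGS: 169 @ $4.95 + 314 @ $8.70 = $3,568.35
LIFO COGS: 316 @ $3.85 + 167 @ $8.70 = $2,669.50

COGS = $2,669.50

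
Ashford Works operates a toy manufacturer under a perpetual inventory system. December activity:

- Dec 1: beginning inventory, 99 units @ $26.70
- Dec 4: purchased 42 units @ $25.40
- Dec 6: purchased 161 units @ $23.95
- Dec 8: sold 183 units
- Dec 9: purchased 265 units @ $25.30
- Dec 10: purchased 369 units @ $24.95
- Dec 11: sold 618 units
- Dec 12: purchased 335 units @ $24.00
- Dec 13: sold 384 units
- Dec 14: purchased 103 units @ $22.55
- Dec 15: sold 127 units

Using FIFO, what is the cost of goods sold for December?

Dec 8, 183 sold [FIFO — oldest first]: 99 @ $26.70 + 42 @ $25.40 + 42 @ $23.95 = $4,716.00
Dec 11, 618 sold [FIFO — oldest first]: 119 @ $23.95 + 265 @ $25.30 + 234 @ $24.95 = $15,392.85
Dec 13, 384 sold [FIFO — oldest first]: 135 @ $24.95 + 249 @ $24.00 = $9,344.25
Dec 15, 127 sold [FIFO — oldest first]: 86 @ $24.00 + 41 @ $22.55 = $2,988.55
Total COGS = $4,716.00 + $15,392.85 + $9,344.25 + $2,988.55 = $32,441.65
Ending inventory: 62 @ $22.55 = $1,398.10
Check: goods available $33,839.75 = COGS $32,441.65 + ending $1,398.10

COGS = $32,441.65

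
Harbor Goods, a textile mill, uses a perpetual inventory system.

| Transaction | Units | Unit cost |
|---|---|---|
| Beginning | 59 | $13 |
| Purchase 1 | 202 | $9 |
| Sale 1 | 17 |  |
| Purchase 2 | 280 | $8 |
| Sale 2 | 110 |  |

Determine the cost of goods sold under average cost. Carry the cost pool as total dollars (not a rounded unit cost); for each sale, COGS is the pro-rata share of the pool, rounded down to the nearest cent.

COGS = $1,145.90

After Beginning: 59 on hand, pool $767.00 (≈ $13.0000 each)
After Purchase 1: 261 on hand, pool $2,585.00 (≈ $9.9042 each)
Sale 1, sell 17: 17/261 × $2,585.00 → $168.37
After Purchase 2: 524 on hand, pool $4,656.63 (≈ $8.8867 each)
Sale 2, sell 110: 110/524 × $4,656.63 → $977.53
Total COGS = $168.37 + $977.53 = $1,145.90
Ending inventory (cost pool remaining) = $3,679.10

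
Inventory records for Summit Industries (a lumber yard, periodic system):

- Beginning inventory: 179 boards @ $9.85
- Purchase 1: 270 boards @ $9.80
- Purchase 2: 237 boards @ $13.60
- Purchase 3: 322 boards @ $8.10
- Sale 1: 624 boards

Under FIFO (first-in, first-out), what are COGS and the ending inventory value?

Sale 1 (624) [FIFO — oldest first]: 179 @ $9.85 + 270 @ $9.80 + 175 @ $13.60 = $6,789.15
Ending inventory: 62 @ $13.60 + 322 @ $8.10 = $3,451.40

COGS = $6,789.15; ending inventory = $3,451.40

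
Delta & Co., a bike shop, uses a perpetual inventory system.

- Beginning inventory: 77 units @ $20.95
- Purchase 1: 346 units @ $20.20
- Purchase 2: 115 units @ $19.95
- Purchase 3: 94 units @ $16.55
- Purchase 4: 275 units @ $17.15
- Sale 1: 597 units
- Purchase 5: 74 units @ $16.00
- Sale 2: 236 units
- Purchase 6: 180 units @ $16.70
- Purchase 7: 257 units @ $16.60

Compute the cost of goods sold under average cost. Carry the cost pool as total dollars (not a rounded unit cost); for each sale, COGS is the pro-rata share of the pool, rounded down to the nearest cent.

COGS = $15,634.59

After Beginning: 77 on hand, pool $1,613.15 (≈ $20.9500 each)
After Purchase 1: 423 on hand, pool $8,602.35 (≈ $20.3365 each)
After Purchase 2: 538 on hand, pool $10,896.60 (≈ $20.2539 each)
After Purchase 3: 632 on hand, pool $12,452.30 (≈ $19.7030 each)
After Purchase 4: 907 on hand, pool $17,168.55 (≈ $18.9289 each)
Sale 1, sell 597: 597/907 × $17,168.55 → $11,300.57
After Purchase 5: 384 on hand, pool $7,051.98 (≈ $18.3645 each)
Sale 2, sell 236: 236/384 × $7,051.98 → $4,334.02
After Purchase 6: 328 on hand, pool $5,723.96 (≈ $17.4511 each)
After Purchase 7: 585 on hand, pool $9,990.16 (≈ $17.0772 each)
Total COGS = $11,300.57 + $4,334.02 = $15,634.59
Ending inventory (cost pool remaining) = $9,990.16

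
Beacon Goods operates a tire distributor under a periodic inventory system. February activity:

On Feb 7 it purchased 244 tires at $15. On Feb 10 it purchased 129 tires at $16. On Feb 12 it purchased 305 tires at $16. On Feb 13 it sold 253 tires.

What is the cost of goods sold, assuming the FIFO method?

Feb 13, 253 sold [FIFO — oldest first]: 244 @ $15 + 9 @ $16 = $3,804
Ending inventory: 120 @ $16 + 305 @ $16 = $6,800
Check: goods available $10,604 = COGS $3,804 + ending $6,800

COGS = $3,804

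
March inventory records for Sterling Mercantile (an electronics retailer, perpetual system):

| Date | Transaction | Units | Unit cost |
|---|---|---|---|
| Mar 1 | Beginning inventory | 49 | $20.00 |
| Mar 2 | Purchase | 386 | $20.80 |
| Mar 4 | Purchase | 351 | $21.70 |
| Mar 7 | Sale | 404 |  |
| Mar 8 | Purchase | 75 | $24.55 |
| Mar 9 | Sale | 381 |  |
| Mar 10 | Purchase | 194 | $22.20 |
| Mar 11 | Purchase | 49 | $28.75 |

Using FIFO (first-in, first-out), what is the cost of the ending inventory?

Mar 7, 404 sold [FIFO — oldest first]: 49 @ $20.00 + 355 @ $20.80 = $8,364.00
Mar 9, 381 sold [FIFO — oldest first]: 31 @ $20.80 + 350 @ $21.70 = $8,239.80
Total COGS = $8,364.00 + $8,239.80 = $16,603.80
Ending inventory: 1 @ $21.70 + 75 @ $24.55 + 194 @ $22.20 + 49 @ $28.75 = $7,578.50

Ending inventory = $7,578.50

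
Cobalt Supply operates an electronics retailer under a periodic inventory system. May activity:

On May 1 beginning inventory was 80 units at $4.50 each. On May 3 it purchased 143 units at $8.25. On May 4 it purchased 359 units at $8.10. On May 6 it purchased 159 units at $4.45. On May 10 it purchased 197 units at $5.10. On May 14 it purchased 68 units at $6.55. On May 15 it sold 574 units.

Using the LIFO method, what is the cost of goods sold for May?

COGS = $3,372.65

May 15, 574 sold [LIFO — newest first]: 68 @ $6.55 + 197 @ $5.10 + 159 @ $4.45 + 150 @ $8.10 = $3,372.65
Ending inventory: 80 @ $4.50 + 143 @ $8.25 + 209 @ $8.10 = $3,232.65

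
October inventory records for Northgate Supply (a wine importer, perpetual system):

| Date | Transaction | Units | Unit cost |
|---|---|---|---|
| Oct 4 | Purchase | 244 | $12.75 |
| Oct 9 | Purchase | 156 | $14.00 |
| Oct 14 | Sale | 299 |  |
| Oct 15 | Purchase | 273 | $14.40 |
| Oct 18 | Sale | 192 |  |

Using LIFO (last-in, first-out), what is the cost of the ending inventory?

Oct 14, 299 sold [LIFO — newest first]: 156 @ $14.00 + 143 @ $12.75 = $4,007.25
Oct 18, 192 sold [LIFO — newest first]: 192 @ $14.40 = $2,764.80
Total COGS = $4,007.25 + $2,764.80 = $6,772.05
Ending inventory: 101 @ $12.75 + 81 @ $14.40 = $2,454.15
Check: goods available $9,226.20 = COGS $6,772.05 + ending $2,454.15

Ending inventory = $2,454.15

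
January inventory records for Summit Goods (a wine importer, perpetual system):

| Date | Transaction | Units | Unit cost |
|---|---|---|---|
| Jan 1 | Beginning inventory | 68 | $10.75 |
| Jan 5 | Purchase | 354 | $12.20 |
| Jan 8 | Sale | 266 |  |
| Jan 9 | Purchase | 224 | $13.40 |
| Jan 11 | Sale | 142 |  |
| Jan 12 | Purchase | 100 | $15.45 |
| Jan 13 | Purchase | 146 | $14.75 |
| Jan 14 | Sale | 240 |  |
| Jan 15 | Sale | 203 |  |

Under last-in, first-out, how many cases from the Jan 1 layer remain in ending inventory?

Jan 8, 266 sold [LIFO — newest first]: 266 @ $12.20 = $3,245.20
Jan 11, 142 sold [LIFO — newest first]: 142 @ $13.40 = $1,902.80
Jan 14, 240 sold [LIFO — newest first]: 146 @ $14.75 + 94 @ $15.45 = $3,605.80
Jan 15, 203 sold [LIFO — newest first]: 6 @ $15.45 + 82 @ $13.40 + 88 @ $12.20 + 27 @ $10.75 = $2,555.35
Total COGS = $3,245.20 + $1,902.80 + $3,605.80 + $2,555.35 = $11,309.15
Ending inventory: 41 @ $10.75 = $440.75
Check: goods available $11,749.90 = COGS $11,309.15 + ending $440.75

41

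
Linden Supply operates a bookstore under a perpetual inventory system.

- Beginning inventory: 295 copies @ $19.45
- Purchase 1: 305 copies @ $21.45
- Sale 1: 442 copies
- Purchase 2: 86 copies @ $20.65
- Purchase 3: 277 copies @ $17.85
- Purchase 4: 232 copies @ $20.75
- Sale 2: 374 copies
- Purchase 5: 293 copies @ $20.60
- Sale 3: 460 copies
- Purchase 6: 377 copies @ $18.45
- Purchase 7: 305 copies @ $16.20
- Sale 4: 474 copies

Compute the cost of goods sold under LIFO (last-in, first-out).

COGS = $33,721.00

Sale 1 (442) [LIFO — newest first]: 305 @ $21.45 + 137 @ $19.45 = $9,206.90
Sale 2 (374) [LIFO — newest first]: 232 @ $20.75 + 142 @ $17.85 = $7,348.70
Sale 3 (460) [LIFO — newest first]: 293 @ $20.60 + 135 @ $17.85 + 32 @ $20.65 = $9,106.35
Sale 4 (474) [LIFO — newest first]: 305 @ $16.20 + 169 @ $18.45 = $8,059.05
Total COGS = $9,206.90 + $7,348.70 + $9,106.35 + $8,059.05 = $33,721.00
Ending inventory: 158 @ $19.45 + 54 @ $20.65 + 208 @ $18.45 = $8,025.80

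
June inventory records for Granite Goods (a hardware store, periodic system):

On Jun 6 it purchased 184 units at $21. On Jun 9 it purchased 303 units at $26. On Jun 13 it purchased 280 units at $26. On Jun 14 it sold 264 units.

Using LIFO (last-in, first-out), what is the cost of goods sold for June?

COGS = $6,864

Jun 14, 264 sold [LIFO — newest first]: 264 @ $26 = $6,864
Ending inventory: 184 @ $21 + 303 @ $26 + 16 @ $26 = $12,158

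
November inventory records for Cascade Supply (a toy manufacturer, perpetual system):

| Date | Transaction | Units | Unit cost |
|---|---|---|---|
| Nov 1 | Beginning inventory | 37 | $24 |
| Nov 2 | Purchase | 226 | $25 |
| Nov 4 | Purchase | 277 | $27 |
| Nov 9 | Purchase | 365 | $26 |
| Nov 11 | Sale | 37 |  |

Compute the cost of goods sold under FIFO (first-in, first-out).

Nov 11, 37 sold [FIFO — oldest first]: 37 @ $24 = $888
Ending inventory: 226 @ $25 + 277 @ $27 + 365 @ $26 = $22,619

COGS = $888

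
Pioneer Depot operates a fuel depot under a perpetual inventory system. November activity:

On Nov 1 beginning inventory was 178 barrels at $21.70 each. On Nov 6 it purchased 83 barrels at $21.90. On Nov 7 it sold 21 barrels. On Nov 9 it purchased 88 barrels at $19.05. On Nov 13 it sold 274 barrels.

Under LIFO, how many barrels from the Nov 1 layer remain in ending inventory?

54

Nov 7, 21 sold [LIFO — newest first]: 21 @ $21.90 = $459.90
Nov 13, 274 sold [LIFO — newest first]: 88 @ $19.05 + 62 @ $21.90 + 124 @ $21.70 = $5,725.00
Total COGS = $459.90 + $5,725.00 = $6,184.90
Ending inventory: 54 @ $21.70 = $1,171.80
Check: goods available $7,356.70 = COGS $6,184.90 + ending $1,171.80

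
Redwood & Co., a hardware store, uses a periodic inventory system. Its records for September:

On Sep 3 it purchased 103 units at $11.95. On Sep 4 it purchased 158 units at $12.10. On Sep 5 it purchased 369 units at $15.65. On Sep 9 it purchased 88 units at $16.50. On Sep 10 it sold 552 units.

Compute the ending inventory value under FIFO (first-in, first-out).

Ending inventory = $2,672.70

Sep 10, 552 sold [FIFO — oldest first]: 103 @ $11.95 + 158 @ $12.10 + 291 @ $15.65 = $7,696.80
Ending inventory: 78 @ $15.65 + 88 @ $16.50 = $2,672.70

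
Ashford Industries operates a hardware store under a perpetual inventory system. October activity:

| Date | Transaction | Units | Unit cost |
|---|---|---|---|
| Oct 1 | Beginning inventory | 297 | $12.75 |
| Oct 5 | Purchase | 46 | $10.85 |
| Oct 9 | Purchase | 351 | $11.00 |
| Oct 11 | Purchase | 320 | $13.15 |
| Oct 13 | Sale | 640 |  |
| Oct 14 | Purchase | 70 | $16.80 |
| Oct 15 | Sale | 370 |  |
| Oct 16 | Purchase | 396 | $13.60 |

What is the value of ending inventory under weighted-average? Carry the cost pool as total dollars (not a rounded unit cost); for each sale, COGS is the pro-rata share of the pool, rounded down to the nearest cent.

After Oct 1: 297 on hand, pool $3,786.75 (≈ $12.7500 each)
After Oct 5: 343 on hand, pool $4,285.85 (≈ $12.4952 each)
After Oct 9: 694 on hand, pool $8,146.85 (≈ $11.7390 each)
After Oct 11: 1014 on hand, pool $12,354.85 (≈ $12.1843 each)
Oct 13, sell 640: 640/1014 × $12,354.85 → $7,797.93
After Oct 14: 444 on hand, pool $5,732.92 (≈ $12.9120 each)
Oct 15, sell 370: 370/444 × $5,732.92 → $4,777.43
After Oct 16: 470 on hand, pool $6,341.09 (≈ $13.4917 each)
Total COGS = $7,797.93 + $4,777.43 = $12,575.36
Ending inventory (cost pool remaining) = $6,341.09
Check: goods available $18,916.45 = COGS $12,575.36 + ending $6,341.09

Ending inventory = $6,341.09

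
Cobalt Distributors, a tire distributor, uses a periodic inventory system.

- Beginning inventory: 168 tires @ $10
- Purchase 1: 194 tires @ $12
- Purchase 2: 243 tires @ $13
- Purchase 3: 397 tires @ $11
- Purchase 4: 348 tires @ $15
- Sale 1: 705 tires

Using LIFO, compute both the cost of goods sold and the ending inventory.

COGS = $9,147; ending inventory = $7,607

Sale 1 (705) [LIFO — newest first]: 348 @ $15 + 357 @ $11 = $9,147
Ending inventory: 168 @ $10 + 194 @ $12 + 243 @ $13 + 40 @ $11 = $7,607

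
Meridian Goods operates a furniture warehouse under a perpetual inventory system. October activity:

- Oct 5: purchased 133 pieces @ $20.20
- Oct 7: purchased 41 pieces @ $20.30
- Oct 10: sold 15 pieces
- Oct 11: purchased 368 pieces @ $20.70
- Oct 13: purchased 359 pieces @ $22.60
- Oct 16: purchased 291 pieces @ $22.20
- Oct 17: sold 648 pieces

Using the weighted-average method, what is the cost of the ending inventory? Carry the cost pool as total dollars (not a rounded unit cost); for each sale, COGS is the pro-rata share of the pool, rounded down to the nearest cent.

Ending inventory = $11,419.01

After Oct 5: 133 on hand, pool $2,686.60 (≈ $20.2000 each)
After Oct 7: 174 on hand, pool $3,518.90 (≈ $20.2236 each)
Oct 10, sell 15: 15/174 × $3,518.90 → $303.35
After Oct 11: 527 on hand, pool $10,833.15 (≈ $20.5563 each)
After Oct 13: 886 on hand, pool $18,946.55 (≈ $21.3844 each)
After Oct 16: 1177 on hand, pool $25,406.75 (≈ $21.5860 each)
Oct 17, sell 648: 648/1177 × $25,406.75 → $13,987.74
Total COGS = $303.35 + $13,987.74 = $14,291.09
Ending inventory (cost pool remaining) = $11,419.01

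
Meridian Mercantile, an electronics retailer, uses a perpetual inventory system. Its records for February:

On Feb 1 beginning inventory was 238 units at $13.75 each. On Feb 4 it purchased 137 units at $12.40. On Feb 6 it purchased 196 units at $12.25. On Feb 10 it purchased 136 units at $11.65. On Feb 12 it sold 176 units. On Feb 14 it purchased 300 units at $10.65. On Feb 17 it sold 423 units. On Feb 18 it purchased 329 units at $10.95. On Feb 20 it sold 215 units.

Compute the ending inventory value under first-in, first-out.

Feb 12, 176 sold [FIFO — oldest first]: 176 @ $13.75 = $2,420.00
Feb 17, 423 sold [FIFO — oldest first]: 62 @ $13.75 + 137 @ $12.40 + 196 @ $12.25 + 28 @ $11.65 = $5,278.50
Feb 20, 215 sold [FIFO — oldest first]: 108 @ $11.65 + 107 @ $10.65 = $2,397.75
Total COGS = $2,420.00 + $5,278.50 + $2,397.75 = $10,096.25
Ending inventory: 193 @ $10.65 + 329 @ $10.95 = $5,658.00

Ending inventory = $5,658.00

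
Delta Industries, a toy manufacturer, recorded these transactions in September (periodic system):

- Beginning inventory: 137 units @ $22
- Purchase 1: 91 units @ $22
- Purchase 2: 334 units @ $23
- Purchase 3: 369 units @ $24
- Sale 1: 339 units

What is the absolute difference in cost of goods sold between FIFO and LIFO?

$567

FIFO COGS: 137 @ $22 + 91 @ $22 + 111 @ $23 = $7,569
LIFO COGS: 339 @ $24 = $8,136
Difference = |$7,569 − $8,136| = $567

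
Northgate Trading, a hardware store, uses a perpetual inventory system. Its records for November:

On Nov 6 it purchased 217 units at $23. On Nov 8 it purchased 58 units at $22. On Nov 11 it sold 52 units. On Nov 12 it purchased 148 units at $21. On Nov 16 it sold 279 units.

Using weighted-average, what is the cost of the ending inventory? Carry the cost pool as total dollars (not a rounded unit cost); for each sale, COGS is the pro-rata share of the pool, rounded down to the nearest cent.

After Nov 6: 217 on hand, pool $4,991.00 (≈ $23.0000 each)
After Nov 8: 275 on hand, pool $6,267.00 (≈ $22.7891 each)
Nov 11, sell 52: 52/275 × $6,267.00 → $1,185.03
After Nov 12: 371 on hand, pool $8,189.97 (≈ $22.0754 each)
Nov 16, sell 279: 279/371 × $8,189.97 → $6,159.03
Total COGS = $1,185.03 + $6,159.03 = $7,344.06
Ending inventory (cost pool remaining) = $2,030.94

Ending inventory = $2,030.94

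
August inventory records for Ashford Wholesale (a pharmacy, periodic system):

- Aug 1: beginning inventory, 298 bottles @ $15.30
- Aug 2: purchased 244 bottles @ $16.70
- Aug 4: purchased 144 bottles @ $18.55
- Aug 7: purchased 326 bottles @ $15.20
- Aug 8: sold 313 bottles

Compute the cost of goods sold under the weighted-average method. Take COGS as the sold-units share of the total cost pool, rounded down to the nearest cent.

COGS = $5,029.21

Aug 8, sell 313: 313/1012 × $16,260.60 → $5,029.21
Ending inventory (cost pool remaining) = $11,231.39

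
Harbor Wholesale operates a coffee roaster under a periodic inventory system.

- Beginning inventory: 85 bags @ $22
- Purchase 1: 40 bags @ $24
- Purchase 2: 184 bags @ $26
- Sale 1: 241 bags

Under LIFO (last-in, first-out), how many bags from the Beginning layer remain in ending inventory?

Sale 1 (241) [LIFO — newest first]: 184 @ $26 + 40 @ $24 + 17 @ $22 = $6,118
Ending inventory: 68 @ $22 = $1,496
Check: goods available $7,614 = COGS $6,118 + ending $1,496

68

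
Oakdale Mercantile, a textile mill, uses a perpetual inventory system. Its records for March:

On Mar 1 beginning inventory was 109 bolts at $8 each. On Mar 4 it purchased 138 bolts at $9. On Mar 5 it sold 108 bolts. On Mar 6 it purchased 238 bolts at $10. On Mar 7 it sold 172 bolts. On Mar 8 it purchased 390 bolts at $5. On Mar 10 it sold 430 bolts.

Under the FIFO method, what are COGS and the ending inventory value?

COGS = $5,619; ending inventory = $825

Mar 5, 108 sold [FIFO — oldest first]: 108 @ $8 = $864
Mar 7, 172 sold [FIFO — oldest first]: 1 @ $8 + 138 @ $9 + 33 @ $10 = $1,580
Mar 10, 430 sold [FIFO — oldest first]: 205 @ $10 + 225 @ $5 = $3,175
Total COGS = $864 + $1,580 + $3,175 = $5,619
Ending inventory: 165 @ $5 = $825
Check: goods available $6,444 = COGS $5,619 + ending $825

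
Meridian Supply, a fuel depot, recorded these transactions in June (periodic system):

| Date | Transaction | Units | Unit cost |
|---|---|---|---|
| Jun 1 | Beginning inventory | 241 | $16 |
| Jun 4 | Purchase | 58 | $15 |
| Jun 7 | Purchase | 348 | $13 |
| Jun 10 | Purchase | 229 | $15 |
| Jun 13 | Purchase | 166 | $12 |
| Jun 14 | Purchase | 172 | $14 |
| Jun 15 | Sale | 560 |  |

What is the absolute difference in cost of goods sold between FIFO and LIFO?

FIFO COGS: 241 @ $16 + 58 @ $15 + 261 @ $13 = $8,119
LIFO COGS: 172 @ $14 + 166 @ $12 + 222 @ $15 = $7,730
Difference = |$8,119 − $7,730| = $389

$389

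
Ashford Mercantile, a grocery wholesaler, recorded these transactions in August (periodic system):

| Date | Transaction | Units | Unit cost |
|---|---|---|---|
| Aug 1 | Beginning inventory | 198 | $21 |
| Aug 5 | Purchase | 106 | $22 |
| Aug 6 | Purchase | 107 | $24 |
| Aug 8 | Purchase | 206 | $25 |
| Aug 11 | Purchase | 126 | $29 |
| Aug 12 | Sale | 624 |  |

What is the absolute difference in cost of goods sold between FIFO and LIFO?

$952

FIFO COGS: 198 @ $21 + 106 @ $22 + 107 @ $24 + 206 @ $25 + 7 @ $29 = $14,411
LIFO COGS: 126 @ $29 + 206 @ $25 + 107 @ $24 + 106 @ $22 + 79 @ $21 = $15,363
Difference = |$14,411 − $15,363| = $952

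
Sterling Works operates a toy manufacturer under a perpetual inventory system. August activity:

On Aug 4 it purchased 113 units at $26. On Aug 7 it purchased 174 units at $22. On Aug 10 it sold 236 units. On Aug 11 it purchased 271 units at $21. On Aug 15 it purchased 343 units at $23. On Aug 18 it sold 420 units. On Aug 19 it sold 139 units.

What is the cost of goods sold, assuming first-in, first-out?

Aug 10, 236 sold [FIFO — oldest first]: 113 @ $26 + 123 @ $22 = $5,644
Aug 18, 420 sold [FIFO — oldest first]: 51 @ $22 + 271 @ $21 + 98 @ $23 = $9,067
Aug 19, 139 sold [FIFO — oldest first]: 139 @ $23 = $3,197
Total COGS = $5,644 + $9,067 + $3,197 = $17,908
Ending inventory: 106 @ $23 = $2,438

COGS = $17,908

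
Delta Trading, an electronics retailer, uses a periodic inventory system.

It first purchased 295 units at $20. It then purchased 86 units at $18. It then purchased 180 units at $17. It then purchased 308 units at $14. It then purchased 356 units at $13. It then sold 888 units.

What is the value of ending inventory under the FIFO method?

Ending inventory = $4,381

Sale 1 (888) [FIFO — oldest first]: 295 @ $20 + 86 @ $18 + 180 @ $17 + 308 @ $14 + 19 @ $13 = $15,067
Ending inventory: 337 @ $13 = $4,381
Check: goods available $19,448 = COGS $15,067 + ending $4,381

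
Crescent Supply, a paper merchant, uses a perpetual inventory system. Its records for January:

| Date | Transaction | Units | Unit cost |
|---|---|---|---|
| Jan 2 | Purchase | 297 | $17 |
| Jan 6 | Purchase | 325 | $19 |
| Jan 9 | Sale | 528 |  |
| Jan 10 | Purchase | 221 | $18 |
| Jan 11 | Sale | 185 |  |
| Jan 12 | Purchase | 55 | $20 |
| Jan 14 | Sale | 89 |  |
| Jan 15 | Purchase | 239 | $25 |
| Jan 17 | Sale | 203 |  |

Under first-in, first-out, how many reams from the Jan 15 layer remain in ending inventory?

Jan 9, 528 sold [FIFO — oldest first]: 297 @ $17 + 231 @ $19 = $9,438
Jan 11, 185 sold [FIFO — oldest first]: 94 @ $19 + 91 @ $18 = $3,424
Jan 14, 89 sold [FIFO — oldest first]: 89 @ $18 = $1,602
Jan 17, 203 sold [FIFO — oldest first]: 41 @ $18 + 55 @ $20 + 107 @ $25 = $4,513
Total COGS = $9,438 + $3,424 + $1,602 + $4,513 = $18,977
Ending inventory: 132 @ $25 = $3,300
Check: goods available $22,277 = COGS $18,977 + ending $3,300

132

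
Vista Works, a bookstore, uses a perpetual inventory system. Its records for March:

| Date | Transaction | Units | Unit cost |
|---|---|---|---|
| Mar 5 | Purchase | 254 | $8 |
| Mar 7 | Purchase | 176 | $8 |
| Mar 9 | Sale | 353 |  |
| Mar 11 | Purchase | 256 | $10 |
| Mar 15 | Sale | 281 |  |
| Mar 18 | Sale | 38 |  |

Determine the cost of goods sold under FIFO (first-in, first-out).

Mar 9, 353 sold [FIFO — oldest first]: 254 @ $8 + 99 @ $8 = $2,824
Mar 15, 281 sold [FIFO — oldest first]: 77 @ $8 + 204 @ $10 = $2,656
Mar 18, 38 sold [FIFO — oldest first]: 38 @ $10 = $380
Total COGS = $2,824 + $2,656 + $380 = $5,860
Ending inventory: 14 @ $10 = $140

COGS = $5,860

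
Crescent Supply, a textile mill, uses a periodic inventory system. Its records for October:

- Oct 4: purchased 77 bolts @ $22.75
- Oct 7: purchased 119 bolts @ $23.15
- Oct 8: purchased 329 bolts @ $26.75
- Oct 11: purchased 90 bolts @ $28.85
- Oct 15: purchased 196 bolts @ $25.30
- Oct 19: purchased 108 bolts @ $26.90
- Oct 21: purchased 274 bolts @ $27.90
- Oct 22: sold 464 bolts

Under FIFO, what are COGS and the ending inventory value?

Oct 22, 464 sold [FIFO — oldest first]: 77 @ $22.75 + 119 @ $23.15 + 268 @ $26.75 = $11,675.60
Ending inventory: 61 @ $26.75 + 90 @ $28.85 + 196 @ $25.30 + 108 @ $26.90 + 274 @ $27.90 = $19,736.85

COGS = $11,675.60; ending inventory = $19,736.85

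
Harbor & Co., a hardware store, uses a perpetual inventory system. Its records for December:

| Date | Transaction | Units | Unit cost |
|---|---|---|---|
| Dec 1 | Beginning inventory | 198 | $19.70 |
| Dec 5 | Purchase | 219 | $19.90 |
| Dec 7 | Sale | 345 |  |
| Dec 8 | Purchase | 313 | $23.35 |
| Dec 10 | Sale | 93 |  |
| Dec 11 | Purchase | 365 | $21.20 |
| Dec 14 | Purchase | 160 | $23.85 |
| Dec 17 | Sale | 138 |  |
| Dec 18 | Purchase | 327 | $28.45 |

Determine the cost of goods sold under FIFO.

COGS = $11,971.35

Dec 7, 345 sold [FIFO — oldest first]: 198 @ $19.70 + 147 @ $19.90 = $6,825.90
Dec 10, 93 sold [FIFO — oldest first]: 72 @ $19.90 + 21 @ $23.35 = $1,923.15
Dec 17, 138 sold [FIFO — oldest first]: 138 @ $23.35 = $3,222.30
Total COGS = $6,825.90 + $1,923.15 + $3,222.30 = $11,971.35
Ending inventory: 154 @ $23.35 + 365 @ $21.20 + 160 @ $23.85 + 327 @ $28.45 = $24,453.05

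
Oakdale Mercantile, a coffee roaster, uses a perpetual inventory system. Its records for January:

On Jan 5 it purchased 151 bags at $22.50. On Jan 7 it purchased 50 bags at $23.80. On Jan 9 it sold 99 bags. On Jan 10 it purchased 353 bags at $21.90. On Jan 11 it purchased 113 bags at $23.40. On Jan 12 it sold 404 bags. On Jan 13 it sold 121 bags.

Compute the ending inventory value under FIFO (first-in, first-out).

Jan 9, 99 sold [FIFO — oldest first]: 99 @ $22.50 = $2,227.50
Jan 12, 404 sold [FIFO — oldest first]: 52 @ $22.50 + 50 @ $23.80 + 302 @ $21.90 = $8,973.80
Jan 13, 121 sold [FIFO — oldest first]: 51 @ $21.90 + 70 @ $23.40 = $2,754.90
Total COGS = $2,227.50 + $8,973.80 + $2,754.90 = $13,956.20
Ending inventory: 43 @ $23.40 = $1,006.20

Ending inventory = $1,006.20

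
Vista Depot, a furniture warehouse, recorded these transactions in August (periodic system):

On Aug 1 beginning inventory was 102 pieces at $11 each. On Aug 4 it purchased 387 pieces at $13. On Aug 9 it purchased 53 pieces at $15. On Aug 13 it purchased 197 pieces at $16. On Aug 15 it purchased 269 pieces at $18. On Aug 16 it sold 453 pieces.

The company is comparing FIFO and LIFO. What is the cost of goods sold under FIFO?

FIFO COGS: 102 @ $11 + 351 @ $13 = $5,685
LIFO COGS: 269 @ $18 + 184 @ $16 = $7,786

COGS = $5,685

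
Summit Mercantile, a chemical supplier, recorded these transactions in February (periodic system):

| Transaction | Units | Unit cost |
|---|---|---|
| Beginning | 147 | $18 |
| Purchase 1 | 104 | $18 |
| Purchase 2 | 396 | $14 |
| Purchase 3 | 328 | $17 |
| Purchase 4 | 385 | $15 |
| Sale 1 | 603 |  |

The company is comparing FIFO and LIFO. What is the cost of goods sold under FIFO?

COGS = $9,446

FIFO COGS: 147 @ $18 + 104 @ $18 + 352 @ $14 = $9,446
LIFO COGS: 385 @ $15 + 218 @ $17 = $9,481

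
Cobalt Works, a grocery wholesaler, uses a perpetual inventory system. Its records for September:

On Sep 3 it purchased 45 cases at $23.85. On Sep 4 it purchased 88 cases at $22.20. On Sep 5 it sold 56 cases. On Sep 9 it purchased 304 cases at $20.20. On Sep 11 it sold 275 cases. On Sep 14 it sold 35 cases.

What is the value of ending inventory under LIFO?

Sep 5, 56 sold [LIFO — newest first]: 56 @ $22.20 = $1,243.20
Sep 11, 275 sold [LIFO — newest first]: 275 @ $20.20 = $5,555.00
Sep 14, 35 sold [LIFO — newest first]: 29 @ $20.20 + 6 @ $22.20 = $719.00
Total COGS = $1,243.20 + $5,555.00 + $719.00 = $7,517.20
Ending inventory: 45 @ $23.85 + 26 @ $22.20 = $1,650.45

Ending inventory = $1,650.45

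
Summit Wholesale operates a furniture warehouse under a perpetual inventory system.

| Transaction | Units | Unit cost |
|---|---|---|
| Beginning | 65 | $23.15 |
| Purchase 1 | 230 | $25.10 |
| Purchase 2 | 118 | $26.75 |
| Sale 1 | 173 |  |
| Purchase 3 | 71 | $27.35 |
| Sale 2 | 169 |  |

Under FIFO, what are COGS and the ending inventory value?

COGS = $8,535.00; ending inventory = $3,841.10

Sale 1 (173) [FIFO — oldest first]: 65 @ $23.15 + 108 @ $25.10 = $4,215.55
Sale 2 (169) [FIFO — oldest first]: 122 @ $25.10 + 47 @ $26.75 = $4,319.45
Total COGS = $4,215.55 + $4,319.45 = $8,535.00
Ending inventory: 71 @ $26.75 + 71 @ $27.35 = $3,841.10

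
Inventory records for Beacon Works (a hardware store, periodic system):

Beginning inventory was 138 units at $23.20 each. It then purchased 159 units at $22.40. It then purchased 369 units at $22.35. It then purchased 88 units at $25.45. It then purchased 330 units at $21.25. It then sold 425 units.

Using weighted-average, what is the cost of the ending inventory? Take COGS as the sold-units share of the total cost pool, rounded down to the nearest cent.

Ending inventory = $14,749.96

Sale 1, sell 425: 425/1084 × $24,262.45 → $9,512.49
Ending inventory (cost pool remaining) = $14,749.96
Check: goods available $24,262.45 = COGS $9,512.49 + ending $14,749.96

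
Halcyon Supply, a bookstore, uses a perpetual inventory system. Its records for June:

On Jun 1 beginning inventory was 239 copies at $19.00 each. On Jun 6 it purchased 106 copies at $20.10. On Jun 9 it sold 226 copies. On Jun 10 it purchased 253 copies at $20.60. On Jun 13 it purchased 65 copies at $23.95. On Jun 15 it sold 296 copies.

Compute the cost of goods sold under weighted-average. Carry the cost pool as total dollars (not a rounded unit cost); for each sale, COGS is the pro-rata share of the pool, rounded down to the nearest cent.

COGS = $10,513.74

After Jun 1: 239 on hand, pool $4,541.00 (≈ $19.0000 each)
After Jun 6: 345 on hand, pool $6,671.60 (≈ $19.3380 each)
Jun 9, sell 226: 226/345 × $6,671.60 → $4,370.38
After Jun 10: 372 on hand, pool $7,513.02 (≈ $20.1963 each)
After Jun 13: 437 on hand, pool $9,069.77 (≈ $20.7546 each)
Jun 15, sell 296: 296/437 × $9,069.77 → $6,143.36
Total COGS = $4,370.38 + $6,143.36 = $10,513.74
Ending inventory (cost pool remaining) = $2,926.41
Check: goods available $13,440.15 = COGS $10,513.74 + ending $2,926.41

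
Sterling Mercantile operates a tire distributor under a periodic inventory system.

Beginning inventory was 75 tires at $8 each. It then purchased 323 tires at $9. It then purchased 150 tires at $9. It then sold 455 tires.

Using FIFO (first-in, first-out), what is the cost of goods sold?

Sale 1 (455) [FIFO — oldest first]: 75 @ $8 + 323 @ $9 + 57 @ $9 = $4,020
Ending inventory: 93 @ $9 = $837

COGS = $4,020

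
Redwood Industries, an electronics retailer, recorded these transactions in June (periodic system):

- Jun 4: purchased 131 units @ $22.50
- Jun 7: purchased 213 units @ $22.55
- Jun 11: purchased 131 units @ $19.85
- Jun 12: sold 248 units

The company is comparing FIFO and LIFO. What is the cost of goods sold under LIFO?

COGS = $5,238.70

FIFO COGS: 131 @ $22.50 + 117 @ $22.55 = $5,585.85
LIFO COGS: 131 @ $19.85 + 117 @ $22.55 = $5,238.70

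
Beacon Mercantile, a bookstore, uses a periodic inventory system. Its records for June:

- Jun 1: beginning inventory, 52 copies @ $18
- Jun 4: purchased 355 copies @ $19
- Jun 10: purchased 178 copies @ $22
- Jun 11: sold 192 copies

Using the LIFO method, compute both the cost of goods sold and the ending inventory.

Jun 11, 192 sold [LIFO — newest first]: 178 @ $22 + 14 @ $19 = $4,182
Ending inventory: 52 @ $18 + 341 @ $19 = $7,415

COGS = $4,182; ending inventory = $7,415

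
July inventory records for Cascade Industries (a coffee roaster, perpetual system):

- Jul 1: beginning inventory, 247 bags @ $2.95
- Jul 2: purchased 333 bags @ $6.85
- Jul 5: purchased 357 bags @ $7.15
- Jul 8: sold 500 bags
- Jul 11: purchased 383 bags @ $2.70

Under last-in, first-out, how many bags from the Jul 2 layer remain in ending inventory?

Jul 8, 500 sold [LIFO — newest first]: 357 @ $7.15 + 143 @ $6.85 = $3,532.10
Ending inventory: 247 @ $2.95 + 190 @ $6.85 + 383 @ $2.70 = $3,064.25
Check: goods available $6,596.35 = COGS $3,532.10 + ending $3,064.25

190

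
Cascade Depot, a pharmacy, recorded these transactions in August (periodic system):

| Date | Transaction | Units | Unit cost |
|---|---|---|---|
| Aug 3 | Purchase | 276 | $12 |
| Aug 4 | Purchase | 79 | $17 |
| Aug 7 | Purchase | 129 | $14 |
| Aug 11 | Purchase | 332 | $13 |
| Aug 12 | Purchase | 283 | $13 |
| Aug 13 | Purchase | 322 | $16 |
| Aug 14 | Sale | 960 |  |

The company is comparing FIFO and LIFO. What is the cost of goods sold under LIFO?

COGS = $13,469

FIFO COGS: 276 @ $12 + 79 @ $17 + 129 @ $14 + 332 @ $13 + 144 @ $13 = $12,649
LIFO COGS: 322 @ $16 + 283 @ $13 + 332 @ $13 + 23 @ $14 = $13,469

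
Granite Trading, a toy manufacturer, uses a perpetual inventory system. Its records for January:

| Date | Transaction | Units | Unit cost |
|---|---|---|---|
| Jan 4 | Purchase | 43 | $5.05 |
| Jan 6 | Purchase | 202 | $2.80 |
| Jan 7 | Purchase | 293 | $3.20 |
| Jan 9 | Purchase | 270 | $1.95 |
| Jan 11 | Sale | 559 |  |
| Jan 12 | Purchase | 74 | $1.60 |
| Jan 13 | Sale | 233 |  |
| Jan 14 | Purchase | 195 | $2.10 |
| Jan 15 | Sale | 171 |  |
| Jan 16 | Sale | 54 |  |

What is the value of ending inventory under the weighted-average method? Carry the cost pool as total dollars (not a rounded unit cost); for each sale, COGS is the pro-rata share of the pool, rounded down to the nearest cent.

After Jan 4: 43 on hand, pool $217.15 (≈ $5.0500 each)
After Jan 6: 245 on hand, pool $782.75 (≈ $3.1949 each)
After Jan 7: 538 on hand, pool $1,720.35 (≈ $3.1977 each)
After Jan 9: 808 on hand, pool $2,246.85 (≈ $2.7808 each)
Jan 11, sell 559: 559/808 × $2,246.85 → $1,554.44
After Jan 12: 323 on hand, pool $810.81 (≈ $2.5102 each)
Jan 13, sell 233: 233/323 × $810.81 → $584.88
After Jan 14: 285 on hand, pool $635.43 (≈ $2.2296 each)
Jan 15, sell 171: 171/285 × $635.43 → $381.25
Jan 16, sell 54: 54/114 × $254.18 → $120.40
Total COGS = $1,554.44 + $584.88 + $381.25 + $120.40 = $2,640.97
Ending inventory (cost pool remaining) = $133.78

Ending inventory = $133.78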